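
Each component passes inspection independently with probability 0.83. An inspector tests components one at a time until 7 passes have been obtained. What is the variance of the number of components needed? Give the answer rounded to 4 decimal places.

1.7274

Y = total components until the seventh success; negative binomial with r=7, p=0.83.
Var(Y) = r(1−p)/p² = 7·0.17 / 0.83² = 1.727391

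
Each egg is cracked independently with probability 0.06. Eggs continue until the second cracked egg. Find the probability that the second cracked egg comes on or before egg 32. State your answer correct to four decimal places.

0.5799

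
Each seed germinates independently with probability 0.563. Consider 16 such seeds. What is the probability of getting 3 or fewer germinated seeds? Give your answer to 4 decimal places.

0.0025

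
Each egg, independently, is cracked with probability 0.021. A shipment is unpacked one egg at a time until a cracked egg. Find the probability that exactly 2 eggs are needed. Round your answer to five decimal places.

0.02056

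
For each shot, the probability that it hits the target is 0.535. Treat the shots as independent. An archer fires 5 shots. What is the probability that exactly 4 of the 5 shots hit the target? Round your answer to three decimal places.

0.190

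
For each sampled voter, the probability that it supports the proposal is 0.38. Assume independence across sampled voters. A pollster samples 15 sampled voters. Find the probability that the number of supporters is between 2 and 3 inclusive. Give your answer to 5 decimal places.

0.11088

X ~ Binomial(15, 0.38); P(2 ≤ X ≤ 3) = Σ C(15,k) p^k (1−p)^(15−k) over k:
  k=2: C(15,2)·0.38^2·0.62^13 = 0.0303283
  k=3: C(15,3)·0.38^3·0.62^12 = 0.0805494
Total = 0.1108778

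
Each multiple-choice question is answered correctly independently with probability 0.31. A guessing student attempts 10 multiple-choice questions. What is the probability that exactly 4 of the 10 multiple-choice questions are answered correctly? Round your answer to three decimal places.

0.209

X ~ Binomial(n=10, p=0.31).
P(X=4) = C(10,4) · p^4 · (1−p)^6
= 210 · 0.0092352 · 0.10792 = 0.20930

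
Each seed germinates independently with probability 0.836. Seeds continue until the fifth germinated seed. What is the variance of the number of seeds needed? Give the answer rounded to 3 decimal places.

Y = total seeds until the fifth success; negative binomial with r=5, p=0.836.
Var(Y) = r(1−p)/p² = 5·0.164 / 0.836² = 1.17328

1.173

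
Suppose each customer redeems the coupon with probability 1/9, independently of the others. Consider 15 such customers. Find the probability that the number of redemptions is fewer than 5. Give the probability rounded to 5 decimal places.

X ~ Binomial(15, 0.111111); P(X ≤ 4) = Σ C(15,k) p^k (1−p)^(15−k) over k:
  k=0: C(15,0)·0.111111^0·0.888889^15 = 0.1708882
  k=1: C(15,1)·0.111111^1·0.888889^14 = 0.3204154
  k=2: C(15,2)·0.111111^2·0.888889^13 = 0.2803635
  k=3: C(15,3)·0.111111^3·0.888889^12 = 0.1518636
  k=4: C(15,4)·0.111111^4·0.888889^11 = 0.0569488
Total = 0.9804796

0.98048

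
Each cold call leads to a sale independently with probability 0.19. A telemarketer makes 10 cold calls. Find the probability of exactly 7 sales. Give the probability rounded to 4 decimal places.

0.0006

X ~ Binomial(n=10, p=0.19).
P(X=7) = C(10,7) · p^7 · (1−p)^3
= 120 · 8.9387e-06 · 0.53144 = 0.000570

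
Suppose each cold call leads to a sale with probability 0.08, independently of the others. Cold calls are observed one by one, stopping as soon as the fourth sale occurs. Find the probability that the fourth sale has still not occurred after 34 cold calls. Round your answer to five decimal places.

0.71245

Needing more than 34 cold calls ⇔ fewer than 4 successes in the first 34. With X ~ Binomial(34, 0.08), P(Y > 34) = P(X ≤ 3).
  k=0: C(34,0)·0.08^0·0.92^34 = 0.0587200
  k=1: C(34,1)·0.08^1·0.92^33 = 0.1736070
  k=2: C(34,2)·0.08^2·0.92^32 = 0.2490883
  k=3: C(34,3)·0.08^3·0.92^31 = 0.2310384
P(X ≤ 3) = 0.7124537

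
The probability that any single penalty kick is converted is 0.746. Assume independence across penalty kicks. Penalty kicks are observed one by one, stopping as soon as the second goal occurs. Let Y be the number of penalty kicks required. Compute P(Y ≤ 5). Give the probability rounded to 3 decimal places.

0.983

Finishing within 5 penalty kicks ⇔ at least 2 successes in the first 5. With X ~ Binomial(5, 0.746), P(Y ≤ 5) = 1 − P(X ≤ 1).
  k=0: C(5,0)·0.746^0·0.254^5 = 0.00106
  k=1: C(5,1)·0.746^1·0.254^4 = 0.01553
1 − 0.01658 = 0.98342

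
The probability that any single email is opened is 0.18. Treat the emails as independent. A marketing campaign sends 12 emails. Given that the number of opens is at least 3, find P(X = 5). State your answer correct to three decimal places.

0.101

X ~ Binomial(12, 0.18). Want P(X=5 | X≥3) = P(X=5) / P(X≥3).
P(X=5) = C(12,5)·0.18^5·0.82^7 = 0.03731
P(X≥3) = 1 − 0.09242 − 0.24345 − 0.29392 = 0.37021
Ratio = 0.03731 / 0.37021 = 0.10077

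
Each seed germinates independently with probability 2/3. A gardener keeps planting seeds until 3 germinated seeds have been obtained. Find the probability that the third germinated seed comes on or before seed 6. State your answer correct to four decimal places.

0.8999

Finishing within 6 seeds ⇔ at least 3 successes in the first 6. With X ~ Binomial(6, 0.666667), P(Y ≤ 6) = 1 − P(X ≤ 2).
  k=0: C(6,0)·0.666667^0·0.333333^6 = 0.001372
  k=1: C(6,1)·0.666667^1·0.333333^5 = 0.016461
  k=2: C(6,2)·0.666667^2·0.333333^4 = 0.082305
1 − 0.100137 = 0.899863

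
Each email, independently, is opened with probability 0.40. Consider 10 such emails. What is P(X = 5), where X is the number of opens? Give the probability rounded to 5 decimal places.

0.20066

X ~ Binomial(n=10, p=0.40).
P(X=5) = C(10,5) · p^5 · (1−p)^5
= 252 · 0.01024 · 0.07776 = 0.2006581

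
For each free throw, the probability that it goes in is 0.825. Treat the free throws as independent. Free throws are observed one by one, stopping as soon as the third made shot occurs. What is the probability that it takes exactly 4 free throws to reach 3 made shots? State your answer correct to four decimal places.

Y = trial on which the third success occurs; negative binomial, r=3, p=0.825.
P(Y=4) = C(3,2) · p^3 · (1−p)^1
= 3 · 0.56152 · 0.175 = 0.294796

0.2948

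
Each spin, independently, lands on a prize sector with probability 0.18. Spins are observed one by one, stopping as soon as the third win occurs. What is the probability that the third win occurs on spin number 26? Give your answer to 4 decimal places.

0.0182

Y = trial on which the third success occurs; negative binomial, r=3, p=0.18.
P(Y=26) = C(25,2) · p^3 · (1−p)^23
= 300 · 0.005832 · 0.010416 = 0.018225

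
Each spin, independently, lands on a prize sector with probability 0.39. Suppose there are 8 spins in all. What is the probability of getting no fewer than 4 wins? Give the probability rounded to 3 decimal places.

X ~ Binomial(8, 0.39); P(X ≥ 4) = Σ C(8,k) p^k (1−p)^(8−k) over k:
  k=4: C(8,4)·0.39^4·0.61^4 = 0.22422
  k=5: C(8,5)·0.39^5·0.61^3 = 0.11468
  k=6: C(8,6)·0.39^6·0.61^2 = 0.03666
  k=7: C(8,7)·0.39^7·0.61^1 = 0.00670
  k=8: C(8,8)·0.39^8·0.61^0 = 0.00054
Total = 0.38280

0.383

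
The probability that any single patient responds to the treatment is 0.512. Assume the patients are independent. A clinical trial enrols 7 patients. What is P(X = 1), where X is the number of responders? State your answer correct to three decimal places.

X ~ Binomial(n=7, p=0.512).
P(X=1) = C(7,1) · p^1 · (1−p)^6
= 7 · 0.512 · 0.013506 = 0.04840

0.048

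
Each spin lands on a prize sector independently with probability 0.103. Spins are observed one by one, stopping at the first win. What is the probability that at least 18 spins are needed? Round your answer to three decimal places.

0.158

Y = number of spins to the first success; geometric, p = 0.103.
P(Y > 17) = P(first 17 all fail) = (1−p)^17 = 0.15757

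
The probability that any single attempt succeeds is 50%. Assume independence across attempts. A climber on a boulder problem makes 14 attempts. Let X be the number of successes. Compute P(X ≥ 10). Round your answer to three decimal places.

X ~ Binomial(14, 0.50); P(X ≥ 10) = Σ C(14,k) p^k (1−p)^(14−k) over k:
  k=10: C(14,10)·0.50^10·0.50^4 = 0.06110
  k=11: C(14,11)·0.50^11·0.50^3 = 0.02222
  k=12: C(14,12)·0.50^12·0.50^2 = 0.00555
  k=13: C(14,13)·0.50^13·0.50^1 = 0.00085
  k=14: C(14,14)·0.50^14·0.50^0 = 0.00006
Total = 0.08978

0.090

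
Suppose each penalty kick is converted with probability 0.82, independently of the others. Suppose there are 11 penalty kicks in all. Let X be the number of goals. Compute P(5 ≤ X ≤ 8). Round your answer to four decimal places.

X ~ Binomial(11, 0.82); P(5 ≤ X ≤ 8) = Σ C(11,k) p^k (1−p)^(11−k) over k:
  k=5: C(11,5)·0.82^5·0.18^6 = 0.005826
  k=6: C(11,6)·0.82^6·0.18^5 = 0.026539
  k=7: C(11,7)·0.82^7·0.18^4 = 0.086358
  k=8: C(11,8)·0.82^8·0.18^3 = 0.196704
Total = 0.315426

0.3154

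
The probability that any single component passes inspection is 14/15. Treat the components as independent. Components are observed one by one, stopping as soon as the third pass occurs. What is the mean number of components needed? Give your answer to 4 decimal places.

3.2143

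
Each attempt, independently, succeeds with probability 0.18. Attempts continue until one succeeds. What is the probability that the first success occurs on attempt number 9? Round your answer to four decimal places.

Geometric (trials to first success), p = 0.18.
P(Y = 9) = (1−p)^8 · p = 0.20441 · 0.18 = 0.036795

0.0368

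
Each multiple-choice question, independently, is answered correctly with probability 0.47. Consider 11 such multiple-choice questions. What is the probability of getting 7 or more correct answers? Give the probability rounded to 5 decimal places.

0.21101

X ~ Binomial(11, 0.47); P(X ≥ 7) = Σ C(11,k) p^k (1−p)^(11−k) over k:
  k=7: C(11,7)·0.47^7·0.53^4 = 0.1319175
  k=8: C(11,8)·0.47^8·0.53^3 = 0.0584917
  k=9: C(11,9)·0.47^9·0.53^2 = 0.0172900
  k=10: C(11,10)·0.47^10·0.53^1 = 0.0030665
  k=11: C(11,11)·0.47^11·0.53^0 = 0.0002472
Total = 0.2110130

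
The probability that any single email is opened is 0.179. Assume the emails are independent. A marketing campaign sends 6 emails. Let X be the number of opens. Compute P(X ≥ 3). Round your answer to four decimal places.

X ~ Binomial(6, 0.179); P(X ≥ 3) = Σ C(6,k) p^k (1−p)^(6−k) over k:
  k=3: C(6,3)·0.179^3·0.821^3 = 0.063477
  k=4: C(6,4)·0.179^4·0.821^2 = 0.010380
  k=5: C(6,5)·0.179^5·0.821^1 = 0.000905
  k=6: C(6,6)·0.179^6·0.821^0 = 0.000033
Total = 0.074795

0.0748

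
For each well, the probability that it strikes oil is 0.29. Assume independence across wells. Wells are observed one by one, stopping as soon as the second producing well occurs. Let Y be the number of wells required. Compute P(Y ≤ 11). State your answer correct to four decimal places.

0.8730

Finishing within 11 wells ⇔ at least 2 successes in the first 11. With X ~ Binomial(11, 0.29), P(Y ≤ 11) = 1 − P(X ≤ 1).
  k=0: C(11,0)·0.29^0·0.71^11 = 0.023112
  k=1: C(11,1)·0.29^1·0.71^10 = 0.103842
1 − 0.126954 = 0.873046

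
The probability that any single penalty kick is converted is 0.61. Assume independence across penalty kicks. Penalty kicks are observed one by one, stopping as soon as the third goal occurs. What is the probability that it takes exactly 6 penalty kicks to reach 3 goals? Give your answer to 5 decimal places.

Y = trial on which the third success occurs; negative binomial, r=3, p=0.61.
P(Y=6) = C(5,2) · p^3 · (1−p)^3
= 10 · 0.22698 · 0.059319 = 0.1346429

0.13464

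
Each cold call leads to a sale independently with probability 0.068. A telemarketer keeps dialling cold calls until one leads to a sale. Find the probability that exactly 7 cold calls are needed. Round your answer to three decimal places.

Geometric (trials to first success), p = 0.068.
P(Y = 7) = (1−p)^6 · p = 0.65538 · 0.068 = 0.04457

0.045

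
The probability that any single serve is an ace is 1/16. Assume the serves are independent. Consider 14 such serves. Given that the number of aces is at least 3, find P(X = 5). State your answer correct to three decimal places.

X ~ Binomial(14, 0.0625). Want P(X=5 | X≥3) = P(X=5) / P(X≥3).
P(X=5) = C(14,5)·0.0625^5·0.9375^9 = 0.00107
P(X≥3) = 1 − 0.40513 − 0.37812 − 0.16385 = 0.05289
Ratio = 0.00107 / 0.05289 = 0.02020

0.020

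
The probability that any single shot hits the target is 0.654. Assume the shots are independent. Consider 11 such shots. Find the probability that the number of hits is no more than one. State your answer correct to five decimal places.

0.00019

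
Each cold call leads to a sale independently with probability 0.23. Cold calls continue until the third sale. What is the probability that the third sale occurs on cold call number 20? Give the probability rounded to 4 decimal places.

0.0245

Y = trial on which the third success occurs; negative binomial, r=3, p=0.23.
P(Y=20) = C(19,2) · p^3 · (1−p)^17
= 171 · 0.012167 · 0.011758 = 0.024464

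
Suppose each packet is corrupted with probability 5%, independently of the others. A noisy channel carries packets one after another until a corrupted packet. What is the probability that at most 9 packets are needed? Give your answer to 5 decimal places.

0.36975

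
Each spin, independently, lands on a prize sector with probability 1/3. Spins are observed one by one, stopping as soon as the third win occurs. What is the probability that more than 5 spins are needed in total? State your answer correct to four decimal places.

Needing more than 5 spins ⇔ fewer than 3 successes in the first 5. With X ~ Binomial(5, 0.333333), P(Y > 5) = P(X ≤ 2).
  k=0: C(5,0)·0.333333^0·0.666667^5 = 0.131687
  k=1: C(5,1)·0.333333^1·0.666667^4 = 0.329218
  k=2: C(5,2)·0.333333^2·0.666667^3 = 0.329218
P(X ≤ 2) = 0.790123

0.7901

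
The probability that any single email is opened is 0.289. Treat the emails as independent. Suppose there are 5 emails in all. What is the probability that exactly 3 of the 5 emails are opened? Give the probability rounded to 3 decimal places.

X ~ Binomial(n=5, p=0.289).
P(X=3) = C(5,3) · p^3 · (1−p)^2
= 10 · 0.024138 · 0.50552 = 0.12202

0.122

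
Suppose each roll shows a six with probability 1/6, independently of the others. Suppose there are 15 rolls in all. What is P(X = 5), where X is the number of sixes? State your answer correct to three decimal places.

X ~ Binomial(n=15, p=0.166667).
P(X=5) = C(15,5) · p^5 · (1−p)^10
= 3003 · 0.0001286 · 0.16151 = 0.06237

0.062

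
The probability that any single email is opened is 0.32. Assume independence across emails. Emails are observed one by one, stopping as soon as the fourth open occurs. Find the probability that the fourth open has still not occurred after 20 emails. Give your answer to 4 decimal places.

Needing more than 20 emails ⇔ fewer than 4 successes in the first 20. With X ~ Binomial(20, 0.32), P(Y > 20) = P(X ≤ 3).
  k=0: C(20,0)·0.32^0·0.68^20 = 0.000447
  k=1: C(20,1)·0.32^1·0.68^19 = 0.004206
  k=2: C(20,2)·0.32^2·0.68^18 = 0.018802
  k=3: C(20,3)·0.32^3·0.68^17 = 0.053089
P(X ≤ 3) = 0.076544

0.0765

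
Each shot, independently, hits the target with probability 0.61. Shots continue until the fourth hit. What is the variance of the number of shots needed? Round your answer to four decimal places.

Y = total shots until the fourth success; negative binomial with r=4, p=0.61.
Var(Y) = r(1−p)/p² = 4·0.39 / 0.61² = 4.192421

4.1924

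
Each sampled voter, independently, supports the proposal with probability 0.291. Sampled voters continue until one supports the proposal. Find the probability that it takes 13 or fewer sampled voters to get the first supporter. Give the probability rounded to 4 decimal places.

Y = number of sampled voters to the first success; geometric, p = 0.291.
P(Y ≤ 13) = 1 − (1−p)^13 = 1 − 0.011439 = 0.988561

0.9886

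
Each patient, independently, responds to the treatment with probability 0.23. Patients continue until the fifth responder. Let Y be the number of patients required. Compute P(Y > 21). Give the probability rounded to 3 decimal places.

Needing more than 21 patients ⇔ fewer than 5 successes in the first 21. With X ~ Binomial(21, 0.23), P(Y > 21) = P(X ≤ 4).
  k=0: C(21,0)·0.23^0·0.77^21 = 0.00413
  k=1: C(21,1)·0.23^1·0.77^20 = 0.02593
  k=2: C(21,2)·0.23^2·0.77^19 = 0.07745
  k=3: C(21,3)·0.23^3·0.77^18 = 0.14651
  k=4: C(21,4)·0.23^4·0.77^17 = 0.19693
P(X ≤ 4) = 0.45095

0.451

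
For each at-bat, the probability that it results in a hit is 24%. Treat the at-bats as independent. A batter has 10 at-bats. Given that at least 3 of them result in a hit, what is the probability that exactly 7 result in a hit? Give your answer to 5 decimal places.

X ~ Binomial(10, 0.24). Want P(X=7 | X≥3) = P(X=7) / P(X≥3).
P(X=7) = C(10,7)·0.24^7·0.76^3 = 0.0024160
P(X≥3) = 1 − 0.0642889 − 0.2030175 − 0.2884986 = 0.4441949
Ratio = 0.0024160 / 0.4441949 = 0.0054391

0.00544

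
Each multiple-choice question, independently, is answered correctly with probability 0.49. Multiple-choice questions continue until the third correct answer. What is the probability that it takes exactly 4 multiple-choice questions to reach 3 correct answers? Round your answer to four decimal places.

0.1800

Y = trial on which the third success occurs; negative binomial, r=3, p=0.49.
P(Y=4) = C(3,2) · p^3 · (1−p)^1
= 3 · 0.11765 · 0.51 = 0.180003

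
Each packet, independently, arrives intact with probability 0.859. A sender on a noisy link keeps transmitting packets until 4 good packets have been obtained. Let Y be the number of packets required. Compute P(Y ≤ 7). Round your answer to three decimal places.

Finishing within 7 packets ⇔ at least 4 successes in the first 7. With X ~ Binomial(7, 0.859), P(Y ≤ 7) = 1 − P(X ≤ 3).
  k=0: C(7,0)·0.859^0·0.141^7 = 0.00000
  k=1: C(7,1)·0.859^1·0.141^6 = 0.00005
  k=2: C(7,2)·0.859^2·0.141^5 = 0.00086
  k=3: C(7,3)·0.859^3·0.141^4 = 0.00877
1 − 0.00968 = 0.99032

0.990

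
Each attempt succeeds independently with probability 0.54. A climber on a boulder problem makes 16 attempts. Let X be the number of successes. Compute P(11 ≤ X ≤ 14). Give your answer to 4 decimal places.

X ~ Binomial(16, 0.54); P(11 ≤ X ≤ 14) = Σ C(16,k) p^k (1−p)^(16−k) over k:
  k=11: C(16,11)·0.54^11·0.46^5 = 0.102424
  k=12: C(16,12)·0.54^12·0.46^4 = 0.050099
  k=13: C(16,13)·0.54^13·0.46^3 = 0.018096
  k=14: C(16,14)·0.54^14·0.46^2 = 0.004552
Total = 0.175171

0.1752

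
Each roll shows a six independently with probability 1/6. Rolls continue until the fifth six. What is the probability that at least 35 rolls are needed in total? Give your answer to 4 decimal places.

0.3094

Needing more than 34 rolls ⇔ fewer than 5 successes in the first 34. With X ~ Binomial(34, 0.166667), P(Y > 34) = P(X ≤ 4).
  k=0: C(34,0)·0.166667^0·0.833333^34 = 0.002032
  k=1: C(34,1)·0.166667^1·0.833333^33 = 0.013815
  k=2: C(34,2)·0.166667^2·0.833333^32 = 0.045589
  k=3: C(34,3)·0.166667^3·0.833333^31 = 0.097257
  k=4: C(34,4)·0.166667^4·0.833333^30 = 0.150748
P(X ≤ 4) = 0.309440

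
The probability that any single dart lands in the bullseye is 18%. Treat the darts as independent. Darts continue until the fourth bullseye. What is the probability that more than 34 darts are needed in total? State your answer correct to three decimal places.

0.116

Needing more than 34 darts ⇔ fewer than 4 successes in the first 34. With X ~ Binomial(34, 0.18), P(Y > 34) = P(X ≤ 3).
  k=0: C(34,0)·0.18^0·0.82^34 = 0.00117
  k=1: C(34,1)·0.18^1·0.82^33 = 0.00876
  k=2: C(34,2)·0.18^2·0.82^32 = 0.03174
  k=3: C(34,3)·0.18^3·0.82^31 = 0.07431
P(X ≤ 3) = 0.11598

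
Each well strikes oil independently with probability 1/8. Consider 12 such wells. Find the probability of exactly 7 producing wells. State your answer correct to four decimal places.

0.0002

X ~ Binomial(n=12, p=0.125).
P(X=7) = C(12,7) · p^7 · (1−p)^5
= 792 · 4.7684e-07 · 0.51291 = 0.000194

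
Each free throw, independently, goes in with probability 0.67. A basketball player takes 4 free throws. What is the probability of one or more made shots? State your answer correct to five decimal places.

0.98814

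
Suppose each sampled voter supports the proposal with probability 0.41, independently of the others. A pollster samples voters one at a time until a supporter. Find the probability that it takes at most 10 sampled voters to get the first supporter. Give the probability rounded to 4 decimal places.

Y = number of sampled voters to the first success; geometric, p = 0.41.
P(Y ≤ 10) = 1 − (1−p)^10 = 1 − 0.005111 = 0.994889

0.9949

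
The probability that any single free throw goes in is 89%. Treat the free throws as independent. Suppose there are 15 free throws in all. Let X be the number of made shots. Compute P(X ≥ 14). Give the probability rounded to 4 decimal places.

X ~ Binomial(15, 0.89); P(X ≥ 14) = Σ C(15,k) p^k (1−p)^(15−k) over k:
  k=14: C(15,14)·0.89^14·0.11^1 = 0.322808
  k=15: C(15,15)·0.89^15·0.11^0 = 0.174121
Total = 0.496928

0.4969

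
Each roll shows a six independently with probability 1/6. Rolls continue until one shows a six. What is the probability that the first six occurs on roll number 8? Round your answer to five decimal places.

0.04651

Geometric (trials to first success), p = 0.166667.
P(Y = 8) = (1−p)^7 · p = 0.27908 · 0.166667 = 0.0465136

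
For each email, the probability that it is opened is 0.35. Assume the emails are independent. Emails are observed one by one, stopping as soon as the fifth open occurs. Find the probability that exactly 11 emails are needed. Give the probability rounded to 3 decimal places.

Y = trial on which the fifth success occurs; negative binomial, r=5, p=0.35.
P(Y=11) = C(10,4) · p^5 · (1−p)^6
= 210 · 0.0052522 · 0.075419 = 0.08318

0.083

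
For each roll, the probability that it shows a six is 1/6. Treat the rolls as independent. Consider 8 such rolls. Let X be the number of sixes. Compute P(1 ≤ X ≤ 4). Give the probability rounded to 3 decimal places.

X ~ Binomial(8, 0.166667); P(1 ≤ X ≤ 4) = Σ C(8,k) p^k (1−p)^(8−k) over k:
  k=1: C(8,1)·0.166667^1·0.833333^7 = 0.37211
  k=2: C(8,2)·0.166667^2·0.833333^6 = 0.26048
  k=3: C(8,3)·0.166667^3·0.833333^5 = 0.10419
  k=4: C(8,4)·0.166667^4·0.833333^4 = 0.02605
Total = 0.76282

0.763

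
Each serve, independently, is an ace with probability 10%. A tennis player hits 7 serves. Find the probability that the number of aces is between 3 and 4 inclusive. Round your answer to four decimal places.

X ~ Binomial(7, 0.10); P(3 ≤ X ≤ 4) = Σ C(7,k) p^k (1−p)^(7−k) over k:
  k=3: C(7,3)·0.10^3·0.90^4 = 0.022964
  k=4: C(7,4)·0.10^4·0.90^3 = 0.002551
Total = 0.025515

0.0255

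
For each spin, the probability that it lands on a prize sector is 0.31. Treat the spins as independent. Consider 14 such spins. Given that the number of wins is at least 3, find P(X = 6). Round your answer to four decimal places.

X ~ Binomial(14, 0.31). Want P(X=6 | X≥3) = P(X=6) / P(X≥3).
P(X=6) = C(14,6)·0.31^6·0.69^8 = 0.136936
P(X≥3) = 1 − 0.005545 − 0.034876 − 0.101848 = 0.857731
Ratio = 0.136936 / 0.857731 = 0.159649

0.1596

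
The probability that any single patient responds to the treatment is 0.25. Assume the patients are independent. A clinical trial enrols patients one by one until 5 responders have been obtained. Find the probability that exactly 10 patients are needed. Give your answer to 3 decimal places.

0.029

Y = trial on which the fifth success occurs; negative binomial, r=5, p=0.25.
P(Y=10) = C(9,4) · p^5 · (1−p)^5
= 126 · 0.00097656 · 0.2373 = 0.02920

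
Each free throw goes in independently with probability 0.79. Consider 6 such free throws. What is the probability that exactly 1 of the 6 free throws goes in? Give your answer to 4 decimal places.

X ~ Binomial(n=6, p=0.79).
P(X=1) = C(6,1) · p^1 · (1−p)^5
= 6 · 0.79 · 0.00040841 = 0.001936

0.0019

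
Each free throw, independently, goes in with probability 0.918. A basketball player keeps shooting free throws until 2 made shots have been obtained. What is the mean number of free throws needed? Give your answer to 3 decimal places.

2.179

Y = total free throws until the second success; negative binomial with r=2, p=0.918.
E[Y] = r / p = 2 / 0.918 = 2.17865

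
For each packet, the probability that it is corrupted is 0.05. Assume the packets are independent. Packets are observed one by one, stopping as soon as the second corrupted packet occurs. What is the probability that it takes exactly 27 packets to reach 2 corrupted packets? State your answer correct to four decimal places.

Y = trial on which the second success occurs; negative binomial, r=2, p=0.05.
P(Y=27) = C(26,1) · p^2 · (1−p)^25
= 26 · 0.0025 · 0.27739 = 0.018030

0.0180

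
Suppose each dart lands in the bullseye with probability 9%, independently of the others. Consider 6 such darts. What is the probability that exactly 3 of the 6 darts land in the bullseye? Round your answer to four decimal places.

0.0110

X ~ Binomial(n=6, p=0.09).
P(X=3) = C(6,3) · p^3 · (1−p)^3
= 20 · 0.000729 · 0.75357 = 0.010987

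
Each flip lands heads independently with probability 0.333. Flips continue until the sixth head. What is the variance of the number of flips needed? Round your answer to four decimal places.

Y = total flips until the sixth success; negative binomial with r=6, p=0.333.
Var(Y) = r(1−p)/p² = 6·0.667 / 0.333² = 36.090144

36.0901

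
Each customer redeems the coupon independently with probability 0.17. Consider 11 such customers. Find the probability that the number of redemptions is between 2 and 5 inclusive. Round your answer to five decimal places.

0.57596

X ~ Binomial(11, 0.17); P(2 ≤ X ≤ 5) = Σ C(11,k) p^k (1−p)^(11−k) over k:
  k=2: C(11,2)·0.17^2·0.83^9 = 0.2971415
  k=3: C(11,3)·0.17^3·0.83^8 = 0.1825809
  k=4: C(11,4)·0.17^4·0.83^7 = 0.0747922
  k=5: C(11,5)·0.17^5·0.83^6 = 0.0214464
Total = 0.5759611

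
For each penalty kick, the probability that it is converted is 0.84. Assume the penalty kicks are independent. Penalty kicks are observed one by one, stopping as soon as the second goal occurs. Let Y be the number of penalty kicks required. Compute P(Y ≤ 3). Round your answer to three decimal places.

Finishing within 3 penalty kicks ⇔ at least 2 successes in the first 3. With X ~ Binomial(3, 0.84), P(Y ≤ 3) = 1 − P(X ≤ 1).
  k=0: C(3,0)·0.84^0·0.16^3 = 0.00410
  k=1: C(3,1)·0.84^1·0.16^2 = 0.06451
1 − 0.06861 = 0.93139

0.931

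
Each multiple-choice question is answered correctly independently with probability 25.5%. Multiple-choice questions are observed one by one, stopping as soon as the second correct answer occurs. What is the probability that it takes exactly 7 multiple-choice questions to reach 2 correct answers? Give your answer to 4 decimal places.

Y = trial on which the second success occurs; negative binomial, r=2, p=0.255.
P(Y=7) = C(6,1) · p^2 · (1−p)^5
= 6 · 0.065025 · 0.2295 = 0.089539

0.0895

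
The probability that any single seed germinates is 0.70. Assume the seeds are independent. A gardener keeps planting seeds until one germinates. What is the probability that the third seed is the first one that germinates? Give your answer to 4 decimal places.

0.0630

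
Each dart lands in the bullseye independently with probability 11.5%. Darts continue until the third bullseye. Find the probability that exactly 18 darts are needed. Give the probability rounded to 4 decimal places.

0.0331

Y = trial on which the third success occurs; negative binomial, r=3, p=0.115.
P(Y=18) = C(17,2) · p^3 · (1−p)^15
= 136 · 0.0015209 · 0.16001 = 0.033096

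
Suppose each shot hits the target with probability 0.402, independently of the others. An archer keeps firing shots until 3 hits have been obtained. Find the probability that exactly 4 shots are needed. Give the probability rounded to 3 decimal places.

0.117

Y = trial on which the third success occurs; negative binomial, r=3, p=0.402.
P(Y=4) = C(3,2) · p^3 · (1−p)^1
= 3 · 0.064965 · 0.598 = 0.11655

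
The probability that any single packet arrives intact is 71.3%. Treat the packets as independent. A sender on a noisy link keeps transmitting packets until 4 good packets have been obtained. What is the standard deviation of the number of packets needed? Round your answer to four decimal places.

Y = total packets until the fourth success; negative binomial with r=4, p=0.713.
SD(Y) = √[r(1−p)/p²] = √(2.258202) = 1.502732

1.5027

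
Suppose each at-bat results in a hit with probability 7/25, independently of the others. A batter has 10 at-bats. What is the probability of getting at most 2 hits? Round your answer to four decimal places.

0.4378

X ~ Binomial(10, 0.28); P(X ≤ 2) = Σ C(10,k) p^k (1−p)^(10−k) over k:
  k=0: C(10,0)·0.28^0·0.72^10 = 0.037439
  k=1: C(10,1)·0.28^1·0.72^9 = 0.145596
  k=2: C(10,2)·0.28^2·0.72^8 = 0.254794
Total = 0.437829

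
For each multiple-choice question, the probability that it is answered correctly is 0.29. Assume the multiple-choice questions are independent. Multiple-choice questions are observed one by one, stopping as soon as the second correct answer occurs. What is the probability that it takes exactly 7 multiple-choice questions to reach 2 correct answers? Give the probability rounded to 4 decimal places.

Y = trial on which the second success occurs; negative binomial, r=2, p=0.29.
P(Y=7) = C(6,1) · p^2 · (1−p)^5
= 6 · 0.0841 · 0.18042 = 0.091041

0.0910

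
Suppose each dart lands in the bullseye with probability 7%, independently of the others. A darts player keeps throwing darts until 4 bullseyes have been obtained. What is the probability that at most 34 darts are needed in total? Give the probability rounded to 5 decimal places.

0.21223

Finishing within 34 darts ⇔ at least 4 successes in the first 34. With X ~ Binomial(34, 0.07), P(Y ≤ 34) = 1 − P(X ≤ 3).
  k=0: C(34,0)·0.07^0·0.93^34 = 0.0848048
  k=1: C(34,1)·0.07^1·0.93^33 = 0.2170272
  k=2: C(34,2)·0.07^2·0.93^32 = 0.2695338
  k=3: C(34,3)·0.07^3·0.93^31 = 0.2163999
1 − 0.7877658 = 0.2122342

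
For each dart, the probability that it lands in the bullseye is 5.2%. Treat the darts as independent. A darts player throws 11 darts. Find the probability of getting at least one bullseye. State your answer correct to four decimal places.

0.4442

P(at least one) = 1 − P(none) = 1 − (1 − 0.052)^11
= 1 − 0.555766 = 0.444234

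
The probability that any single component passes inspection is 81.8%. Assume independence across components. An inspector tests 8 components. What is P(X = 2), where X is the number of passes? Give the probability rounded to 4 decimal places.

0.0007

X ~ Binomial(n=8, p=0.818).
P(X=2) = C(8,2) · p^2 · (1−p)^6
= 28 · 0.66912 · 3.6344e-05 = 0.000681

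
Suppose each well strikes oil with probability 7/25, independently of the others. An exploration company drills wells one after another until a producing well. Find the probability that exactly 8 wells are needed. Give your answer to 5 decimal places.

Geometric (trials to first success), p = 0.28.
P(Y = 8) = (1−p)^7 · p = 0.10031 · 0.28 = 0.0280857

0.02809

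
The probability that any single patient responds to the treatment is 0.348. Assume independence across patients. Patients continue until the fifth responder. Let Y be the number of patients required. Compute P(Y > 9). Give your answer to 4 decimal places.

0.8316

Needing more than 9 patients ⇔ fewer than 5 successes in the first 9. With X ~ Binomial(9, 0.348), P(Y > 9) = P(X ≤ 4).
  k=0: C(9,0)·0.348^0·0.652^9 = 0.021293
  k=1: C(9,1)·0.348^1·0.652^8 = 0.102283
  k=2: C(9,2)·0.348^2·0.652^7 = 0.218371
  k=3: C(9,3)·0.348^3·0.652^6 = 0.271958
  k=4: C(9,4)·0.348^4·0.652^5 = 0.217734
P(X ≤ 4) = 0.831638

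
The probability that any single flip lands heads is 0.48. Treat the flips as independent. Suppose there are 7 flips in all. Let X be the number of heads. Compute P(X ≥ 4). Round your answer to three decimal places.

0.456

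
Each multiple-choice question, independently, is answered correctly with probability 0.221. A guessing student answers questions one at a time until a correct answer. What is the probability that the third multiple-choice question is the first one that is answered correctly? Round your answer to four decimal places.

0.1341

Geometric (trials to first success), p = 0.221.
P(Y = 3) = (1−p)^2 · p = 0.60684 · 0.221 = 0.134112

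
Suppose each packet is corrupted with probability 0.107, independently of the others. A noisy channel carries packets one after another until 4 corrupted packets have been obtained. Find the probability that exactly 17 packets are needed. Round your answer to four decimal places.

Y = trial on which the fourth success occurs; negative binomial, r=4, p=0.107.
P(Y=17) = C(16,3) · p^4 · (1−p)^13
= 560 · 0.00013108 · 0.22965 = 0.016857

0.0169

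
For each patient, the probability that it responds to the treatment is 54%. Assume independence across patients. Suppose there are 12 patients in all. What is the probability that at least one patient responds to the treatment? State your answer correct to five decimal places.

0.99991

P(at least one) = 1 − P(none) = 1 − (1 − 0.54)^12
= 1 − 0.0000898 = 0.9999102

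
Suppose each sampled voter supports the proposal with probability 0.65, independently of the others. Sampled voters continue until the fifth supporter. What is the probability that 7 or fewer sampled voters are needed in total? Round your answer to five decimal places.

Finishing within 7 sampled voters ⇔ at least 5 successes in the first 7. With X ~ Binomial(7, 0.65), P(Y ≤ 7) = 1 − P(X ≤ 4).
  k=0: C(7,0)·0.65^0·0.35^7 = 0.0006434
  k=1: C(7,1)·0.65^1·0.35^6 = 0.0083641
  k=2: C(7,2)·0.65^2·0.35^5 = 0.0466000
  k=3: C(7,3)·0.65^3·0.35^4 = 0.1442382
  k=4: C(7,4)·0.65^4·0.35^3 = 0.2678709
1 − 0.4677167 = 0.5322833

0.53228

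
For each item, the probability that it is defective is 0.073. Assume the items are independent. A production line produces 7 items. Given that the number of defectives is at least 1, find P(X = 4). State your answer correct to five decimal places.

0.00192

X ~ Binomial(7, 0.073). Want P(X=4 | X≥1) = P(X=4) / P(X≥1).
P(X=4) = C(7,4)·0.073^4·0.927^3 = 0.0007918
P(X≥1) = 1 − 0.5882449 = 0.4117551
Ratio = 0.0007918 / 0.4117551 = 0.0019229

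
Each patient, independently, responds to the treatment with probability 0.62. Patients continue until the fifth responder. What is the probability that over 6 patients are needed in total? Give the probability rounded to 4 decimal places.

0.7343

Needing more than 6 patients ⇔ fewer than 5 successes in the first 6. With X ~ Binomial(6, 0.62), P(Y > 6) = P(X ≤ 4).
  k=0: C(6,0)·0.62^0·0.38^6 = 0.003011
  k=1: C(6,1)·0.62^1·0.38^5 = 0.029475
  k=2: C(6,2)·0.62^2·0.38^4 = 0.120229
  k=3: C(6,3)·0.62^3·0.38^3 = 0.261551
  k=4: C(6,4)·0.62^4·0.38^2 = 0.320055
P(X ≤ 4) = 0.734321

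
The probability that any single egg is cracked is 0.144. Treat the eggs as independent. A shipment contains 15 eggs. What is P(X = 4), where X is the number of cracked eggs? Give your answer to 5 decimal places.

X ~ Binomial(n=15, p=0.144).
P(X=4) = C(15,4) · p^4 · (1−p)^11
= 1365 · 0.00042998 · 0.18081 = 0.1061192

0.10612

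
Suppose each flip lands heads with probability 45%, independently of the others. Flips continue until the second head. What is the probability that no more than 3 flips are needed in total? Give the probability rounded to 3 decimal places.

0.425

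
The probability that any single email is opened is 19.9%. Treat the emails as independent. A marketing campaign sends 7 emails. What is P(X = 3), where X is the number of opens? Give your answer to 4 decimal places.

0.1135

X ~ Binomial(n=7, p=0.199).
P(X=3) = C(7,3) · p^3 · (1−p)^4
= 35 · 0.0078806 · 0.41165 = 0.113542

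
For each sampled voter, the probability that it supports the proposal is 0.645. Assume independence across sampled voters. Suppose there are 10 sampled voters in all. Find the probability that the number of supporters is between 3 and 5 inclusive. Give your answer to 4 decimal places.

X ~ Binomial(10, 0.645); P(3 ≤ X ≤ 5) = Σ C(10,k) p^k (1−p)^(10−k) over k:
  k=3: C(10,3)·0.645^3·0.355^7 = 0.022880
  k=4: C(10,4)·0.645^4·0.355^6 = 0.072749
  k=5: C(10,5)·0.645^5·0.355^5 = 0.158614
Total = 0.254243

0.2542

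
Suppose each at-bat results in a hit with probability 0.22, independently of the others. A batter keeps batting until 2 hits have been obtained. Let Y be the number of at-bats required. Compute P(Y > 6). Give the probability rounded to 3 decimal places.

0.606

Needing more than 6 at-bats ⇔ fewer than 2 successes in the first 6. With X ~ Binomial(6, 0.22), P(Y > 6) = P(X ≤ 1).
  k=0: C(6,0)·0.22^0·0.78^6 = 0.22520
  k=1: C(6,1)·0.22^1·0.78^5 = 0.38111
P(X ≤ 1) = 0.60631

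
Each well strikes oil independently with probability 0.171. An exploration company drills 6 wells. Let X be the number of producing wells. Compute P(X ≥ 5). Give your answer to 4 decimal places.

0.0008

X ~ Binomial(6, 0.171); P(X ≥ 5) = Σ C(6,k) p^k (1−p)^(6−k) over k:
  k=5: C(6,5)·0.171^5·0.829^1 = 0.000727
  k=6: C(6,6)·0.171^6·0.829^0 = 0.000025
Total = 0.000752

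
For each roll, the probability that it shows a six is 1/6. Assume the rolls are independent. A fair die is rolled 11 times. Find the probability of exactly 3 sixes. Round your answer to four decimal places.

0.1777

X ~ Binomial(n=11, p=0.166667).
P(X=3) = C(11,3) · p^3 · (1−p)^8
= 165 · 0.0046296 · 0.23257 = 0.177656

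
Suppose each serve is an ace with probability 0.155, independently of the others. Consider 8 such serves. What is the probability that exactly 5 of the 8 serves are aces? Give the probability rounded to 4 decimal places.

0.0030

X ~ Binomial(n=8, p=0.155).
P(X=5) = C(8,5) · p^5 · (1−p)^3
= 56 · 8.9466e-05 · 0.60335 = 0.003023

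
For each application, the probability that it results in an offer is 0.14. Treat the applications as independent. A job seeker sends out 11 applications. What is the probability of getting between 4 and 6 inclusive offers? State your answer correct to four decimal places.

0.0558

X ~ Binomial(11, 0.14); P(4 ≤ X ≤ 6) = Σ C(11,k) p^k (1−p)^(11−k) over k:
  k=4: C(11,4)·0.14^4·0.86^7 = 0.044108
  k=5: C(11,5)·0.14^5·0.86^6 = 0.010052
  k=6: C(11,6)·0.14^6·0.86^5 = 0.001636
Total = 0.055797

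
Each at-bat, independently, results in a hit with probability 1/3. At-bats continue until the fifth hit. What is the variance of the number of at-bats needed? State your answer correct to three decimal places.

30.000

Y = total at-bats until the fifth success; negative binomial with r=5, p=0.333333.
Var(Y) = r(1−p)/p² = 5·0.666667 / 0.333333² = 30.00000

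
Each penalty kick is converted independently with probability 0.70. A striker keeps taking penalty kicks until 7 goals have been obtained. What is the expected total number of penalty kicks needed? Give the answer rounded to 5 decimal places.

10.00000

Y = total penalty kicks until the seventh success; negative binomial with r=7, p=0.70.
E[Y] = r / p = 7 / 0.70 = 10.0000000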